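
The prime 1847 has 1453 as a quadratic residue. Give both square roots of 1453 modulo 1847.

715, 1132

Since 1847 ≡ 3 (mod 4), a square root of 1453 is 1453^((1847+1)/4) = 1453^462 mod 1847.
Repeated squaring: 1453^2≡88, 1453^4≡356, 1453^8≡1140, 1453^16≡1159, 1453^32≡512, 1453^64≡1717, 1453^128≡277, 1453^256≡1002 (mod 1847).
1453^462 = 1453^(256+128+64+8+4+2) ≡ 1132 (mod 1847).
Check: 1132² = 1281424 ≡ 1453 (mod 1847). The two roots are 715 and 1132.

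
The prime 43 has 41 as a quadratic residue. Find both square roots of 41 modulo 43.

Since 43 ≡ 3 (mod 4), a square root of 41 is 41^((43+1)/4) = 41^11 mod 43.
Repeated squaring: 41^2≡4, 41^4≡16, 41^8≡41 (mod 43).
41^11 = 41^(8+2+1) ≡ 16 (mod 43).
Check: 16² = 256 ≡ 41 (mod 43). The two roots are 16 and 27.

16, 27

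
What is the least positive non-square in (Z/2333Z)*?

(2/2333) = −1, so 2 is the smallest positive non-residue mod 2333.

2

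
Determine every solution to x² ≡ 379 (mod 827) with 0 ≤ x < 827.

Since 827 ≡ 3 (mod 4), a square root of 379 is 379^((827+1)/4) = 379^207 mod 827.
Repeated squaring: 379^2≡570, 379^4≡716, 379^8≡743, 379^16≡440, 379^32≡82, 379^64≡108, 379^128≡86 (mod 827).
379^207 = 379^(128+64+8+4+2+1) ≡ 93 (mod 827).
Check: 93² = 8649 ≡ 379 (mod 827). The two roots are 93 and 734.

93, 734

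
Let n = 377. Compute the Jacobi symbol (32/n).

Pull out 2^5: since 377 ≡ 1 (mod 8), (2/377) = +1, so (2/377)^5 = +1.
Reached (1/377) = 1. Collecting the sign flips along the way, the symbol is +1.

1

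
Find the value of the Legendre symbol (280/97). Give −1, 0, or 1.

First reduce: 280 ≡ 86 (mod 97).
Pull out 2: since 97 ≡ 1 (mod 8), (2/97) = +1.
Reciprocity: 43 ≡ 3 and 97 ≡ 1 (mod 4), so (43/97) = +(97/43).
Reduce top mod 43: now compute (11/43).
Reciprocity: 11 ≡ 3 and 43 ≡ 3 (mod 4), so (11/43) = −(43/11).
Reduce top mod 11: now compute (10/11).
Pull out 2: since 11 ≡ 3 (mod 8), (2/11) = -1.
Reciprocity: 5 ≡ 1 and 11 ≡ 3 (mod 4), so (5/11) = +(11/5).
Reduce top mod 5: now compute (1/5).
Reached (1/5) = 1. Collecting the sign flips along the way, the symbol is +1.

1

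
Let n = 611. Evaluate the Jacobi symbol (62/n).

Pull out 2: since 611 ≡ 3 (mod 8), (2/611) = -1.
Reciprocity: 31 ≡ 3 and 611 ≡ 3 (mod 4), so (31/611) = −(611/31).
Reduce top mod 31: now compute (22/31).
Pull out 2: since 31 ≡ 7 (mod 8), (2/31) = +1.
Reciprocity: 11 ≡ 3 and 31 ≡ 3 (mod 4), so (11/31) = −(31/11).
Reduce top mod 11: now compute (9/11).
Reciprocity: 9 ≡ 1 and 11 ≡ 3 (mod 4), so (9/11) = +(11/9).
Reduce top mod 9: now compute (2/9).
Pull out 2: since 9 ≡ 1 (mod 8), (2/9) = +1.
Reached (1/9) = 1. Collecting the sign flips along the way, the symbol is -1.

-1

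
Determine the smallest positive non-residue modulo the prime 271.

3

(2/271) = +1, so 2 is a residue.
(3/271) = −1, so 3 is the smallest positive non-residue mod 271.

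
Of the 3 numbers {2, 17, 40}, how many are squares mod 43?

(2/43) = -1 → non-residue.
(17/43) = +1 → QR.
(40/43) = +1 → QR.
Total quadratic residues among the 3: 2.

2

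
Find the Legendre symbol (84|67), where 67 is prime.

First reduce: 84 ≡ 17 (mod 67).
Reciprocity: 17 ≡ 1 and 67 ≡ 3 (mod 4), so (17/67) = +(67/17).
Reduce top mod 17: now compute (16/17).
Pull out 2^4: since 17 ≡ 1 (mod 8), (2/17) = +1, so (2/17)^4 = +1.
Reached (1/17) = 1. Collecting the sign flips along the way, the symbol is +1.

1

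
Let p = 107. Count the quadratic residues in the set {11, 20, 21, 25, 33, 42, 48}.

(11/107) = +1 → QR.
(20/107) = -1 → non-residue.
(21/107) = -1 → non-residue.
(25/107) = +1 → QR.
(33/107) = +1 → QR.
(42/107) = +1 → QR.
(48/107) = +1 → QR.
Total quadratic residues among the 7: 5.

5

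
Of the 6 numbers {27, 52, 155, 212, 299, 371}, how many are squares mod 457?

(27/457) = +1 → QR.
(52/457) = -1 → non-residue.
(155/457) = +1 → QR.
(212/457) = -1 → non-residue.
(299/457) = +1 → QR.
(371/457) = -1 → non-residue.
Total quadratic residues among the 6: 3.

3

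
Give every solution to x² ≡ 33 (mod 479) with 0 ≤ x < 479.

118, 361

Since 479 ≡ 3 (mod 4), a square root of 33 is 33^((479+1)/4) = 33^120 mod 479.
Repeated squaring: 33^2≡131, 33^4≡396, 33^8≡183, 33^16≡438, 33^32≡244, 33^64≡140 (mod 479).
33^120 = 33^(64+32+16+8) ≡ 361 (mod 479).
Check: 361² = 130321 ≡ 33 (mod 479). The two roots are 118 and 361.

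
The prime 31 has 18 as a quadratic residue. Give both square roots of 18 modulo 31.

Since 31 ≡ 3 (mod 4), a square root of 18 is 18^((31+1)/4) = 18^8 mod 31.
Repeated squaring: 18^2≡14, 18^4≡10, 18^8≡7 (mod 31).
18^8 = 18^(8) ≡ 7 (mod 31).
Check: 7² = 49 ≡ 18 (mod 31). The two roots are 7 and 24.

7, 24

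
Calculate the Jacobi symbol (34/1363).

Pull out 2: since 1363 ≡ 3 (mod 8), (2/1363) = -1.
Reciprocity: 17 ≡ 1 and 1363 ≡ 3 (mod 4), so (17/1363) = +(1363/17).
Reduce top mod 17: now compute (3/17).
Reciprocity: 3 ≡ 3 and 17 ≡ 1 (mod 4), so (3/17) = +(17/3).
Reduce top mod 3: now compute (2/3).
Pull out 2: since 3 ≡ 3 (mod 8), (2/3) = -1.
Reached (1/3) = 1. Collecting the sign flips along the way, the symbol is +1.

1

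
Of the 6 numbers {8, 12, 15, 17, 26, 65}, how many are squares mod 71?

3

(8/71) = +1 → QR.
(12/71) = +1 → QR.
(15/71) = +1 → QR.
(17/71) = -1 → non-residue.
(26/71) = -1 → non-residue.
(65/71) = -1 → non-residue.
Total quadratic residues among the 6: 3.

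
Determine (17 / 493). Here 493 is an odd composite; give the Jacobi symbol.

Reciprocity: 17 ≡ 1 and 493 ≡ 1 (mod 4), so (17/493) = +(493/17).
Reduce top mod 17: now compute (0/17).
Top reduces to 0: gcd > 1, so the symbol is 0.

0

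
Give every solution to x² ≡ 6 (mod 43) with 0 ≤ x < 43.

7, 36

Since 43 ≡ 3 (mod 4), a square root of 6 is 6^((43+1)/4) = 6^11 mod 43.
Repeated squaring: 6^2≡36, 6^4≡6, 6^8≡36 (mod 43).
6^11 = 6^(8+2+1) ≡ 36 (mod 43).
Check: 36² = 1296 ≡ 6 (mod 43). The two roots are 7 and 36.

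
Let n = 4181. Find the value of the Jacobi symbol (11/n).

1

Reciprocity: 11 ≡ 3 and 4181 ≡ 1 (mod 4), so (11/4181) = +(4181/11).
Reduce top mod 11: now compute (1/11).
Reached (1/11) = 1. Collecting the sign flips along the way, the symbol is +1.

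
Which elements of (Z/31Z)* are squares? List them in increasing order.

1,2,4,5,7,8,9,10,14,16,18,19,20,25,28

Square k = 1,…,15 (k and 31−k give the same square):
1²=1, 2²=4, 3²=9, 4²=16, 5²=25, 6²≡5, 7²≡18, 8²≡2, 9²≡19, 10²≡7, 11²≡28, 12²≡20, 13²≡14, 14²≡10, 15²≡8 (mod 31).
So the quadratic residues mod 31 are {1, 2, 4, 5, 7, 8, 9, 10, 14, 16, 18, 19, 20, 25, 28}.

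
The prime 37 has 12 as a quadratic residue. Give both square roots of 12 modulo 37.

7, 30

37 ≡ 1 (mod 4), so we find a root by search.
Trying successive values, 7² = 49 ≡ 12 (mod 37). The other root is 37 − 7 = 30.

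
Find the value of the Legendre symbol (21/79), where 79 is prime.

1

Reciprocity: 21 ≡ 1 and 79 ≡ 3 (mod 4), so (21/79) = +(79/21).
Reduce top mod 21: now compute (16/21).
Pull out 2^4: since 21 ≡ 5 (mod 8), (2/21) = -1, so (2/21)^4 = +1.
Reached (1/21) = 1. Collecting the sign flips along the way, the symbol is +1.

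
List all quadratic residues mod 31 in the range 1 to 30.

Square k = 1,…,15 (k and 31−k give the same square):
1²=1, 2²=4, 3²=9, 4²=16, 5²=25, 6²≡5, 7²≡18, 8²≡2, 9²≡19, 10²≡7, 11²≡28, 12²≡20, 13²≡14, 14²≡10, 15²≡8 (mod 31).
So the quadratic residues mod 31 are {1, 2, 4, 5, 7, 8, 9, 10, 14, 16, 18, 19, 20, 25, 28}.

1, 2, 4, 5, 7, 8, 9, 10, 14, 16, 18, 19, 20, 25, 28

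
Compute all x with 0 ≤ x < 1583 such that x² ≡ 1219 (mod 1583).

158, 1425

Since 1583 ≡ 3 (mod 4), a square root of 1219 is 1219^((1583+1)/4) = 1219^396 mod 1583.
Repeated squaring: 1219^2≡1107, 1219^4≡207, 1219^8≡108, 1219^16≡583, 1219^32≡1127, 1219^64≡563, 1219^128≡369, 1219^256≡23 (mod 1583).
1219^396 = 1219^(256+128+8+4) ≡ 158 (mod 1583).
Check: 158² = 24964 ≡ 1219 (mod 1583). The two roots are 158 and 1425.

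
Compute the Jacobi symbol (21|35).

Reciprocity: 21 ≡ 1 and 35 ≡ 3 (mod 4), so (21/35) = +(35/21).
Reduce top mod 21: now compute (14/21).
Pull out 2: since 21 ≡ 5 (mod 8), (2/21) = -1.
Reciprocity: 7 ≡ 3 and 21 ≡ 1 (mod 4), so (7/21) = +(21/7).
Reduce top mod 7: now compute (0/7).
Top reduces to 0: gcd > 1, so the symbol is 0.

0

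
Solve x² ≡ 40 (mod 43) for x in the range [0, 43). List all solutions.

Since 43 ≡ 3 (mod 4), a square root of 40 is 40^((43+1)/4) = 40^11 mod 43.
Repeated squaring: 40^2≡9, 40^4≡38, 40^8≡25 (mod 43).
40^11 = 40^(8+2+1) ≡ 13 (mod 43).
Check: 13² = 169 ≡ 40 (mod 43). The two roots are 13 and 30.

13, 30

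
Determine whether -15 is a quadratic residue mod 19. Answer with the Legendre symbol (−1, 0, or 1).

1

First reduce: -15 ≡ 4 (mod 19).
Pull out 2^2: since 19 ≡ 3 (mod 8), (2/19) = -1, so (2/19)^2 = +1.
Reached (1/19) = 1. Collecting the sign flips along the way, the symbol is +1.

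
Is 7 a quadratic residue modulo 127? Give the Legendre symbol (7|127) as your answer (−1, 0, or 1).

Reciprocity: 7 ≡ 3 and 127 ≡ 3 (mod 4), so (7/127) = −(127/7).
Reduce top mod 7: now compute (1/7).
Reached (1/7) = 1. Collecting the sign flips along the way, the symbol is -1.

-1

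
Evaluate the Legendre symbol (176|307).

1

Pull out 2^4: since 307 ≡ 3 (mod 8), (2/307) = -1, so (2/307)^4 = +1.
Reciprocity: 11 ≡ 3 and 307 ≡ 3 (mod 4), so (11/307) = −(307/11).
Reduce top mod 11: now compute (10/11).
Pull out 2: since 11 ≡ 3 (mod 8), (2/11) = -1.
Reciprocity: 5 ≡ 1 and 11 ≡ 3 (mod 4), so (5/11) = +(11/5).
Reduce top mod 5: now compute (1/5).
Reached (1/5) = 1. Collecting the sign flips along the way, the symbol is +1.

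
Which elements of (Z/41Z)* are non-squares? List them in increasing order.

3,6,7,11,12,13,14,15,17,19,22,24,26,27,28,29,30,34,35,38

Square k = 1,…,20 (k and 41−k give the same square):
1²=1, 2²=4, 3²=9, 4²=16, 5²=25, 6²=36, 7²≡8, 8²≡23, 9²≡40, 10²≡18, 11²≡39, 12²≡21, 13²≡5, 14²≡32, 15²≡20, 16²≡10, 17²≡2, 18²≡37, 19²≡33, 20²≡31 (mod 41).
The residues are {1, 2, 4, 5, 8, 9, 10, 16, 18, 20, 21, 23, 25, 31, 32, 33, 36, 37, 39, 40}; the non-residues are the remaining 20 nonzero classes.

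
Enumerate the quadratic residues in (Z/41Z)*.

1 2 4 5 8 9 10 16 18 20 21 23 25 31 32 33 36 37 39 40

Square k = 1,…,20 (k and 41−k give the same square):
1²=1, 2²=4, 3²=9, 4²=16, 5²=25, 6²=36, 7²≡8, 8²≡23, 9²≡40, 10²≡18, 11²≡39, 12²≡21, 13²≡5, 14²≡32, 15²≡20, 16²≡10, 17²≡2, 18²≡37, 19²≡33, 20²≡31 (mod 41).
So the quadratic residues mod 41 are {1, 2, 4, 5, 8, 9, 10, 16, 18, 20, 21, 23, 25, 31, 32, 33, 36, 37, 39, 40}.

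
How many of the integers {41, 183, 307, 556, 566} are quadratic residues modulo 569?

(41/569) = +1 → QR.
(183/569) = -1 → non-residue.
(307/569) = +1 → QR.
(556/569) = +1 → QR.
(566/569) = -1 → non-residue.
Total quadratic residues among the 5: 3.

3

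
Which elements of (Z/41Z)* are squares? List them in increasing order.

Square k = 1,…,20 (k and 41−k give the same square):
1²=1, 2²=4, 3²=9, 4²=16, 5²=25, 6²=36, 7²≡8, 8²≡23, 9²≡40, 10²≡18, 11²≡39, 12²≡21, 13²≡5, 14²≡32, 15²≡20, 16²≡10, 17²≡2, 18²≡37, 19²≡33, 20²≡31 (mod 41).
So the quadratic residues mod 41 are {1, 2, 4, 5, 8, 9, 10, 16, 18, 20, 21, 23, 25, 31, 32, 33, 36, 37, 39, 40}.

1,2,4,5,8,9,10,16,18,20,21,23,25,31,32,33,36,37,39,40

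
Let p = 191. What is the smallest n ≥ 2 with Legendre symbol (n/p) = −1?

7

(2/191) = +1, so 2 is a residue.
(3/191) = +1, so 3 is a residue.
(4/191) = +1, so 4 is a residue.
(5/191) = +1, so 5 is a residue.
(6/191) = +1, so 6 is a residue.
(7/191) = −1, so 7 is the smallest positive non-residue mod 191.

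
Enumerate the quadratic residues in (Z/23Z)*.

1,2,3,4,6,8,9,12,13,16,18

Square k = 1,…,11 (k and 23−k give the same square):
1²=1, 2²=4, 3²=9, 4²=16, 5²≡2, 6²≡13, 7²≡3, 8²≡18, 9²≡12, 10²≡8, 11²≡6 (mod 23).
So the quadratic residues mod 23 are {1, 2, 3, 4, 6, 8, 9, 12, 13, 16, 18}.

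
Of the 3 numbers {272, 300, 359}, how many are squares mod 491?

(272/491) = +1 → QR.
(300/491) = +1 → QR.
(359/491) = -1 → non-residue.
Total quadratic residues among the 3: 2.

2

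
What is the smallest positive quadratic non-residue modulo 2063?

5

(2/2063) = +1, so 2 is a residue.
(3/2063) = +1, so 3 is a residue.
(4/2063) = +1, so 4 is a residue.
(5/2063) = −1, so 5 is the smallest positive non-residue mod 2063.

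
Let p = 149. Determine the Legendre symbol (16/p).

Pull out 2^4: since 149 ≡ 5 (mod 8), (2/149) = -1, so (2/149)^4 = +1.
Reached (1/149) = 1. Collecting the sign flips along the way, the symbol is +1.

1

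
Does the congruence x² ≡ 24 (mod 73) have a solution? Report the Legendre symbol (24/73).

1

Pull out 2^3: since 73 ≡ 1 (mod 8), (2/73) = +1, so (2/73)^3 = +1.
Reciprocity: 3 ≡ 3 and 73 ≡ 1 (mod 4), so (3/73) = +(73/3).
Reduce top mod 3: now compute (1/3).
Reached (1/3) = 1. Collecting the sign flips along the way, the symbol is +1.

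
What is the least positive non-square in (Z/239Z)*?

(2/239) = +1, so 2 is a residue.
(3/239) = +1, so 3 is a residue.
(4/239) = +1, so 4 is a residue.
(5/239) = +1, so 5 is a residue.
(6/239) = +1, so 6 is a residue.
(7/239) = −1, so 7 is the smallest positive non-residue mod 239.

7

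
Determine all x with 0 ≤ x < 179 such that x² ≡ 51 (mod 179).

Since 179 ≡ 3 (mod 4), a square root of 51 is 51^((179+1)/4) = 51^45 mod 179.
Repeated squaring: 51^2≡95, 51^4≡75, 51^8≡76, 51^16≡48, 51^32≡156 (mod 179).
51^45 = 51^(32+8+4+1) ≡ 87 (mod 179).
Check: 87² = 7569 ≡ 51 (mod 179). The two roots are 87 and 92.

87, 92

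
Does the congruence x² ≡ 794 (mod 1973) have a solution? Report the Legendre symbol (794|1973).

-1

Pull out 2: since 1973 ≡ 5 (mod 8), (2/1973) = -1.
Reciprocity: 397 ≡ 1 and 1973 ≡ 1 (mod 4), so (397/1973) = +(1973/397).
Reduce top mod 397: now compute (385/397).
Reciprocity: 385 ≡ 1 and 397 ≡ 1 (mod 4), so (385/397) = +(397/385).
Reduce top mod 385: now compute (12/385).
Pull out 2^2: since 385 ≡ 1 (mod 8), (2/385) = +1, so (2/385)^2 = +1.
Reciprocity: 3 ≡ 3 and 385 ≡ 1 (mod 4), so (3/385) = +(385/3).
Reduce top mod 3: now compute (1/3).
Reached (1/3) = 1. Collecting the sign flips along the way, the symbol is -1.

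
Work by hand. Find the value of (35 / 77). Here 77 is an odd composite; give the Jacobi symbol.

0

Reciprocity: 35 ≡ 3 and 77 ≡ 1 (mod 4), so (35/77) = +(77/35).
Reduce top mod 35: now compute (7/35).
Reciprocity: 7 ≡ 3 and 35 ≡ 3 (mod 4), so (7/35) = −(35/7).
Reduce top mod 7: now compute (0/7).
Top reduces to 0: gcd > 1, so the symbol is 0.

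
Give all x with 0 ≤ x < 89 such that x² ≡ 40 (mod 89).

29, 60

89 ≡ 1 (mod 4), so we find a root by search.
Trying successive values, 29² = 841 ≡ 40 (mod 89). The other root is 89 − 29 = 60.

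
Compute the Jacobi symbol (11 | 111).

-1

Reciprocity: 11 ≡ 3 and 111 ≡ 3 (mod 4), so (11/111) = −(111/11).
Reduce top mod 11: now compute (1/11).
Reached (1/11) = 1. Collecting the sign flips along the way, the symbol is -1.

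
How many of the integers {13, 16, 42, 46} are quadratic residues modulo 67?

(13/67) = -1 → non-residue.
(16/67) = +1 → QR.
(42/67) = -1 → non-residue.
(46/67) = -1 → non-residue.
Total quadratic residues among the 4: 1.

1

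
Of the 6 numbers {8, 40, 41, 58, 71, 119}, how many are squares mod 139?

(8/139) = -1 → non-residue.
(40/139) = -1 → non-residue.
(41/139) = +1 → QR.
(58/139) = -1 → non-residue.
(71/139) = +1 → QR.
(119/139) = -1 → non-residue.
Total quadratic residues among the 6: 2.

2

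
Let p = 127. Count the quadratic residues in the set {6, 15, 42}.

(6/127) = -1 → non-residue.
(15/127) = +1 → QR.
(42/127) = +1 → QR.
Total quadratic residues among the 3: 2.

2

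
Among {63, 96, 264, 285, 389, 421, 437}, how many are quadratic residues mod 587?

(63/587) = +1 → QR.
(96/587) = -1 → non-residue.
(264/587) = +1 → QR.
(285/587) = +1 → QR.
(389/587) = -1 → non-residue.
(421/587) = +1 → QR.
(437/587) = +1 → QR.
Total quadratic residues among the 7: 5.

5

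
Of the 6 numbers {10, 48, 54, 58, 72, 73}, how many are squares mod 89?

3

(10/89) = +1 → QR.
(48/89) = -1 → non-residue.
(54/89) = -1 → non-residue.
(58/89) = -1 → non-residue.
(72/89) = +1 → QR.
(73/89) = +1 → QR.
Total quadratic residues among the 6: 3.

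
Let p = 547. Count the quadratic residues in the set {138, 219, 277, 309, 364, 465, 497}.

3

(138/547) = -1 → non-residue.
(219/547) = -1 → non-residue.
(277/547) = +1 → QR.
(309/547) = +1 → QR.
(364/547) = -1 → non-residue.
(465/547) = -1 → non-residue.
(497/547) = +1 → QR.
Total quadratic residues among the 7: 3.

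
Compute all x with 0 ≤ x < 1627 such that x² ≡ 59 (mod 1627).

Since 1627 ≡ 3 (mod 4), a square root of 59 is 59^((1627+1)/4) = 59^407 mod 1627.
Repeated squaring: 59^2≡227, 59^4≡1092, 59^8≡1500, 59^16≡1486, 59^32≡357, 59^64≡543, 59^128≡362, 59^256≡884 (mod 1627).
59^407 = 59^(256+128+16+4+2+1) ≡ 134 (mod 1627).
Check: 134² = 17956 ≡ 59 (mod 1627). The two roots are 134 and 1493.

134, 1493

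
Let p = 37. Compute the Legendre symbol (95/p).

First reduce: 95 ≡ 21 (mod 37).
Reciprocity: 21 ≡ 1 and 37 ≡ 1 (mod 4), so (21/37) = +(37/21).
Reduce top mod 21: now compute (16/21).
Pull out 2^4: since 21 ≡ 5 (mod 8), (2/21) = -1, so (2/21)^4 = +1.
Reached (1/21) = 1. Collecting the sign flips along the way, the symbol is +1.

1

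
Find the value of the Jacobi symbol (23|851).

Reciprocity: 23 ≡ 3 and 851 ≡ 3 (mod 4), so (23/851) = −(851/23).
Reduce top mod 23: now compute (0/23).
Top reduces to 0: gcd > 1, so the symbol is 0.

0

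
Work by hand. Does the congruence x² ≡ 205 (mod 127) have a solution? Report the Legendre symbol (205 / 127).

-1

Euler's criterion: (205/127) ≡ 78^63 (mod 127).
78^2 ≡ 115 (mod 127)
78^4 ≡ 17 (mod 127)
78^8 ≡ 35 (mod 127)
78^16 ≡ 82 (mod 127)
78^32 ≡ 120 (mod 127)
78^63 = 78^(32+16+8+4+2+1) ≡ 126 (mod 127).
Result is 126 ≡ −1, so (205/127) = −1.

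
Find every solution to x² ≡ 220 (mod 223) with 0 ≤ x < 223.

79, 144

Since 223 ≡ 3 (mod 4), a square root of 220 is 220^((223+1)/4) = 220^56 mod 223.
Repeated squaring: 220^2≡9, 220^4≡81, 220^8≡94, 220^16≡139, 220^32≡143 (mod 223).
220^56 = 220^(32+16+8) ≡ 144 (mod 223).
Check: 144² = 20736 ≡ 220 (mod 223). The two roots are 79 and 144.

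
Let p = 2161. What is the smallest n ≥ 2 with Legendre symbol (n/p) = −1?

(2/2161) = +1, so 2 is a residue.
(3/2161) = +1, so 3 is a residue.
(4/2161) = +1, so 4 is a residue.
(5/2161) = +1, so 5 is a residue.
(6/2161) = +1, so 6 is a residue.
(7/2161) = −1, so 7 is the smallest positive non-residue mod 2161.

7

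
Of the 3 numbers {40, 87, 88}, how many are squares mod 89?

3

(40/89) = +1 → QR.
(87/89) = +1 → QR.
(88/89) = +1 → QR.
Total quadratic residues among the 3: 3.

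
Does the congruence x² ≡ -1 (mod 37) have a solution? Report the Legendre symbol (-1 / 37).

1

First reduce: -1 ≡ 36 (mod 37).
Pull out 2^2: since 37 ≡ 5 (mod 8), (2/37) = -1, so (2/37)^2 = +1.
Reciprocity: 9 ≡ 1 and 37 ≡ 1 (mod 4), so (9/37) = +(37/9).
Reduce top mod 9: now compute (1/9).
Reached (1/9) = 1. Collecting the sign flips along the way, the symbol is +1.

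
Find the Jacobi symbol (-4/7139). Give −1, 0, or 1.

-1

First reduce: -4 ≡ 7135 (mod 7139).
Reciprocity: 7135 ≡ 3 and 7139 ≡ 3 (mod 4), so (7135/7139) = −(7139/7135).
Reduce top mod 7135: now compute (4/7135).
Pull out 2^2: since 7135 ≡ 7 (mod 8), (2/7135) = +1, so (2/7135)^2 = +1.
Reached (1/7135) = 1. Collecting the sign flips along the way, the symbol is -1.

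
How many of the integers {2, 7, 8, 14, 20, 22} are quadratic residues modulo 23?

(2/23) = +1 → QR.
(7/23) = -1 → non-residue.
(8/23) = +1 → QR.
(14/23) = -1 → non-residue.
(20/23) = -1 → non-residue.
(22/23) = -1 → non-residue.
Total quadratic residues among the 6: 2.

2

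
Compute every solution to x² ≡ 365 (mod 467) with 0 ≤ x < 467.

157, 310

Since 467 ≡ 3 (mod 4), a square root of 365 is 365^((467+1)/4) = 365^117 mod 467.
Repeated squaring: 365^2≡130, 365^4≡88, 365^8≡272, 365^16≡198, 365^32≡443, 365^64≡109 (mod 467).
365^117 = 365^(64+32+16+4+1) ≡ 157 (mod 467).
Check: 157² = 24649 ≡ 365 (mod 467). The two roots are 157 and 310.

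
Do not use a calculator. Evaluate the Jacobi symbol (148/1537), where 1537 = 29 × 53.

Pull out 2^2: since 1537 ≡ 1 (mod 8), (2/1537) = +1, so (2/1537)^2 = +1.
Reciprocity: 37 ≡ 1 and 1537 ≡ 1 (mod 4), so (37/1537) = +(1537/37).
Reduce top mod 37: now compute (20/37).
Pull out 2^2: since 37 ≡ 5 (mod 8), (2/37) = -1, so (2/37)^2 = +1.
Reciprocity: 5 ≡ 1 and 37 ≡ 1 (mod 4), so (5/37) = +(37/5).
Reduce top mod 5: now compute (2/5).
Pull out 2: since 5 ≡ 5 (mod 8), (2/5) = -1.
Reached (1/5) = 1. Collecting the sign flips along the way, the symbol is -1.

-1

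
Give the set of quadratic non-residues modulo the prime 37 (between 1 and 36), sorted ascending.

Square k = 1,…,18 (k and 37−k give the same square):
1²=1, 2²=4, 3²=9, 4²=16, 5²=25, 6²=36, 7²≡12, 8²≡27, 9²≡7, 10²≡26, 11²≡10, 12²≡33, 13²≡21, 14²≡11, 15²≡3, 16²≡34, 17²≡30, 18²≡28 (mod 37).
The residues are {1, 3, 4, 7, 9, 10, 11, 12, 16, 21, 25, 26, 27, 28, 30, 33, 34, 36}; the non-residues are the remaining 18 nonzero classes.

2 5 6 8 13 14 15 17 18 19 20 22 23 24 29 31 32 35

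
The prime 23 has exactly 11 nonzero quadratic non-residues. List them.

Square k = 1,…,11 (k and 23−k give the same square):
1²=1, 2²=4, 3²=9, 4²=16, 5²≡2, 6²≡13, 7²≡3, 8²≡18, 9²≡12, 10²≡8, 11²≡6 (mod 23).
The residues are {1, 2, 3, 4, 6, 8, 9, 12, 13, 16, 18}; the non-residues are the remaining 11 nonzero classes.

5,7,10,11,14,15,17,19,20,21,22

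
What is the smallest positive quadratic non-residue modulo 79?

(2/79) = +1, so 2 is a residue.
(3/79) = −1, so 3 is the smallest positive non-residue mod 79.

3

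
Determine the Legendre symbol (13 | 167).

-1

Reciprocity: 13 ≡ 1 and 167 ≡ 3 (mod 4), so (13/167) = +(167/13).
Reduce top mod 13: now compute (11/13).
Reciprocity: 11 ≡ 3 and 13 ≡ 1 (mod 4), so (11/13) = +(13/11).
Reduce top mod 11: now compute (2/11).
Pull out 2: since 11 ≡ 3 (mod 8), (2/11) = -1.
Reached (1/11) = 1. Collecting the sign flips along the way, the symbol is -1.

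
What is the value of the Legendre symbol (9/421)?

1

Reciprocity: 9 ≡ 1 and 421 ≡ 1 (mod 4), so (9/421) = +(421/9).
Reduce top mod 9: now compute (7/9).
Reciprocity: 7 ≡ 3 and 9 ≡ 1 (mod 4), so (7/9) = +(9/7).
Reduce top mod 7: now compute (2/7).
Pull out 2: since 7 ≡ 7 (mod 8), (2/7) = +1.
Reached (1/7) = 1. Collecting the sign flips along the way, the symbol is +1.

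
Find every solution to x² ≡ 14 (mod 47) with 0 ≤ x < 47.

Since 47 ≡ 3 (mod 4), a square root of 14 is 14^((47+1)/4) = 14^12 mod 47.
Repeated squaring: 14^2≡8, 14^4≡17, 14^8≡7 (mod 47).
14^12 = 14^(8+4) ≡ 25 (mod 47).
Check: 25² = 625 ≡ 14 (mod 47). The two roots are 22 and 25.

22, 25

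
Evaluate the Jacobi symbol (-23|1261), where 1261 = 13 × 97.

-1

First reduce: -23 ≡ 1238 (mod 1261).
Pull out 2: since 1261 ≡ 5 (mod 8), (2/1261) = -1.
Reciprocity: 619 ≡ 3 and 1261 ≡ 1 (mod 4), so (619/1261) = +(1261/619).
Reduce top mod 619: now compute (23/619).
Reciprocity: 23 ≡ 3 and 619 ≡ 3 (mod 4), so (23/619) = −(619/23).
Reduce top mod 23: now compute (21/23).
Reciprocity: 21 ≡ 1 and 23 ≡ 3 (mod 4), so (21/23) = +(23/21).
Reduce top mod 21: now compute (2/21).
Pull out 2: since 21 ≡ 5 (mod 8), (2/21) = -1.
Reached (1/21) = 1. Collecting the sign flips along the way, the symbol is -1.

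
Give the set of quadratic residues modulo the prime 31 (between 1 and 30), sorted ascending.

Square k = 1,…,15 (k and 31−k give the same square):
1²=1, 2²=4, 3²=9, 4²=16, 5²=25, 6²≡5, 7²≡18, 8²≡2, 9²≡19, 10²≡7, 11²≡28, 12²≡20, 13²≡14, 14²≡10, 15²≡8 (mod 31).
So the quadratic residues mod 31 are {1, 2, 4, 5, 7, 8, 9, 10, 14, 16, 18, 19, 20, 25, 28}.

1 2 4 5 7 8 9 10 14 16 18 19 20 25 28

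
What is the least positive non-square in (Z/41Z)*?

(2/41) = +1, so 2 is a residue.
(3/41) = −1, so 3 is the smallest positive non-residue mod 41.

3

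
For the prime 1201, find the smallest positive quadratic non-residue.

(2/1201) = +1, so 2 is a residue.
(3/1201) = +1, so 3 is a residue.
(4/1201) = +1, so 4 is a residue.
(5/1201) = +1, so 5 is a residue.
(6/1201) = +1, so 6 is a residue.
(7/1201) = +1, so 7 is a residue.
(8/1201) = +1, so 8 is a residue.
(9/1201) = +1, so 9 is a residue.
(10/1201) = +1, so 10 is a residue.
(11/1201) = −1, so 11 is the smallest positive non-residue mod 1201.

11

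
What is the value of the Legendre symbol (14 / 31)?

1

Euler's criterion: (14/31) ≡ 14^15 (mod 31).
14^2 ≡ 10 (mod 31)
14^4 ≡ 7 (mod 31)
14^8 ≡ 18 (mod 31)
14^15 = 14^(8+4+2+1) ≡ 1 (mod 31).
Result is 1, so (14/31) = 1.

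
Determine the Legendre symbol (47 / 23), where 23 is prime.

1

First reduce: 47 ≡ 1 (mod 23).
Reached (1/23) = 1. Collecting the sign flips along the way, the symbol is +1.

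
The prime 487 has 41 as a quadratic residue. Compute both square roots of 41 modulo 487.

Since 487 ≡ 3 (mod 4), a square root of 41 is 41^((487+1)/4) = 41^122 mod 487.
Repeated squaring: 41^2≡220, 41^4≡187, 41^8≡392, 41^16≡259, 41^32≡362, 41^64≡41 (mod 487).
41^122 = 41^(64+32+16+8+2) ≡ 362 (mod 487).
Check: 362² = 131044 ≡ 41 (mod 487). The two roots are 125 and 362.

125, 362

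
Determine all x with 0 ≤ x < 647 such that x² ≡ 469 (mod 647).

172, 475

Since 647 ≡ 3 (mod 4), a square root of 469 is 469^((647+1)/4) = 469^162 mod 647.
Repeated squaring: 469^2≡628, 469^4≡361, 469^8≡274, 469^16≡24, 469^32≡576, 469^64≡512, 469^128≡109 (mod 647).
469^162 = 469^(128+32+2) ≡ 172 (mod 647).
Check: 172² = 29584 ≡ 469 (mod 647). The two roots are 172 and 475.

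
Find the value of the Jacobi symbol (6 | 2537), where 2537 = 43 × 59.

Pull out 2: since 2537 ≡ 1 (mod 8), (2/2537) = +1.
Reciprocity: 3 ≡ 3 and 2537 ≡ 1 (mod 4), so (3/2537) = +(2537/3).
Reduce top mod 3: now compute (2/3).
Pull out 2: since 3 ≡ 3 (mod 8), (2/3) = -1.
Reached (1/3) = 1. Collecting the sign flips along the way, the symbol is -1.

-1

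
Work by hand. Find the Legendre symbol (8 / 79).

Euler's criterion: (8/79) ≡ 8^39 (mod 79).
8^2 ≡ 64 (mod 79)
8^4 ≡ 67 (mod 79)
8^8 ≡ 65 (mod 79)
8^16 ≡ 38 (mod 79)
8^32 ≡ 22 (mod 79)
8^39 = 8^(32+4+2+1) ≡ 1 (mod 79).
Result is 1, so (8/79) = 1.

1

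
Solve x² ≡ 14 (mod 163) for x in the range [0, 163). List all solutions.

60, 103

Since 163 ≡ 3 (mod 4), a square root of 14 is 14^((163+1)/4) = 14^41 mod 163.
Repeated squaring: 14^2≡33, 14^4≡111, 14^8≡96, 14^16≡88, 14^32≡83 (mod 163).
14^41 = 14^(32+8+1) ≡ 60 (mod 163).
Check: 60² = 3600 ≡ 14 (mod 163). The two roots are 60 and 103.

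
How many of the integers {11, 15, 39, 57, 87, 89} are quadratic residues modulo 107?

(11/107) = +1 → QR.
(15/107) = -1 → non-residue.
(39/107) = +1 → QR.
(57/107) = +1 → QR.
(87/107) = +1 → QR.
(89/107) = +1 → QR.
Total quadratic residues among the 6: 5.

5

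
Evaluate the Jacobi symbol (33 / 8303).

Reciprocity: 33 ≡ 1 and 8303 ≡ 3 (mod 4), so (33/8303) = +(8303/33).
Reduce top mod 33: now compute (20/33).
Pull out 2^2: since 33 ≡ 1 (mod 8), (2/33) = +1, so (2/33)^2 = +1.
Reciprocity: 5 ≡ 1 and 33 ≡ 1 (mod 4), so (5/33) = +(33/5).
Reduce top mod 5: now compute (3/5).
Reciprocity: 3 ≡ 3 and 5 ≡ 1 (mod 4), so (3/5) = +(5/3).
Reduce top mod 3: now compute (2/3).
Pull out 2: since 3 ≡ 3 (mod 8), (2/3) = -1.
Reached (1/3) = 1. Collecting the sign flips along the way, the symbol is -1.

-1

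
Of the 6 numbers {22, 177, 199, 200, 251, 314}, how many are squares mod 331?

2

(22/331) = +1 → QR.
(177/331) = +1 → QR.
(199/331) = -1 → non-residue.
(200/331) = -1 → non-residue.
(251/331) = -1 → non-residue.
(314/331) = -1 → non-residue.
Total quadratic residues among the 6: 2.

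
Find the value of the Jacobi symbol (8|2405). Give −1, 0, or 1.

Pull out 2^3: since 2405 ≡ 5 (mod 8), (2/2405) = -1, so (2/2405)^3 = -1.
Reached (1/2405) = 1. Collecting the sign flips along the way, the symbol is -1.

-1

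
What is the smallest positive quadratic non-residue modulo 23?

(2/23) = +1, so 2 is a residue.
(3/23) = +1, so 3 is a residue.
(4/23) = +1, so 4 is a residue.
(5/23) = −1, so 5 is the smallest positive non-residue mod 23.

5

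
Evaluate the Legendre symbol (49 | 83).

Euler's criterion: (49/83) ≡ 49^41 (mod 83).
49^2 ≡ 77 (mod 83)
49^4 ≡ 36 (mod 83)
49^8 ≡ 51 (mod 83)
49^16 ≡ 28 (mod 83)
49^32 ≡ 37 (mod 83)
49^41 = 49^(32+8+1) ≡ 1 (mod 83).
Result is 1, so (49/83) = 1.

1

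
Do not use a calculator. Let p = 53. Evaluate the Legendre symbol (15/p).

1

Reciprocity: 15 ≡ 3 and 53 ≡ 1 (mod 4), so (15/53) = +(53/15).
Reduce top mod 15: now compute (8/15).
Pull out 2^3: since 15 ≡ 7 (mod 8), (2/15) = +1, so (2/15)^3 = +1.
Reached (1/15) = 1. Collecting the sign flips along the way, the symbol is +1.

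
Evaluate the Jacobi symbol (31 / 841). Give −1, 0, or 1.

Reciprocity: 31 ≡ 3 and 841 ≡ 1 (mod 4), so (31/841) = +(841/31).
Reduce top mod 31: now compute (4/31).
Pull out 2^2: since 31 ≡ 7 (mod 8), (2/31) = +1, so (2/31)^2 = +1.
Reached (1/31) = 1. Collecting the sign flips along the way, the symbol is +1.

1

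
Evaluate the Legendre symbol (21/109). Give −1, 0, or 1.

Reciprocity: 21 ≡ 1 and 109 ≡ 1 (mod 4), so (21/109) = +(109/21).
Reduce top mod 21: now compute (4/21).
Pull out 2^2: since 21 ≡ 5 (mod 8), (2/21) = -1, so (2/21)^2 = +1.
Reached (1/21) = 1. Collecting the sign flips along the way, the symbol is +1.

1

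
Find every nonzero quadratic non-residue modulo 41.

Square k = 1,…,20 (k and 41−k give the same square):
1²=1, 2²=4, 3²=9, 4²=16, 5²=25, 6²=36, 7²≡8, 8²≡23, 9²≡40, 10²≡18, 11²≡39, 12²≡21, 13²≡5, 14²≡32, 15²≡20, 16²≡10, 17²≡2, 18²≡37, 19²≡33, 20²≡31 (mod 41).
The residues are {1, 2, 4, 5, 8, 9, 10, 16, 18, 20, 21, 23, 25, 31, 32, 33, 36, 37, 39, 40}; the non-residues are the remaining 20 nonzero classes.

3,6,7,11,12,13,14,15,17,19,22,24,26,27,28,29,30,34,35,38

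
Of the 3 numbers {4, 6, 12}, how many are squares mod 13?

(4/13) = +1 → QR.
(6/13) = -1 → non-residue.
(12/13) = +1 → QR.
Total quadratic residues among the 3: 2.

2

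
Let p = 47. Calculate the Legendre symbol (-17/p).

-1

Euler's criterion: (-17/47) ≡ 30^23 (mod 47).
30^2 ≡ 7 (mod 47)
30^4 ≡ 2 (mod 47)
30^8 ≡ 4 (mod 47)
30^16 ≡ 16 (mod 47)
30^23 = 30^(16+4+2+1) ≡ 46 (mod 47).
Result is 46 ≡ −1, so (-17/47) = −1.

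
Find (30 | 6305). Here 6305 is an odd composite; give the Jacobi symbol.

Pull out 2: since 6305 ≡ 1 (mod 8), (2/6305) = +1.
Reciprocity: 15 ≡ 3 and 6305 ≡ 1 (mod 4), so (15/6305) = +(6305/15).
Reduce top mod 15: now compute (5/15).
Reciprocity: 5 ≡ 1 and 15 ≡ 3 (mod 4), so (5/15) = +(15/5).
Reduce top mod 5: now compute (0/5).
Top reduces to 0: gcd > 1, so the symbol is 0.

0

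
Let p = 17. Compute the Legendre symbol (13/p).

Euler's criterion: (13/17) ≡ 13^8 (mod 17).
13^2 ≡ 16 (mod 17)
13^4 ≡ 1 (mod 17)
13^8 ≡ 1 (mod 17)
13^8 = 13^(8) ≡ 1 (mod 17).
Result is 1, so (13/17) = 1.

1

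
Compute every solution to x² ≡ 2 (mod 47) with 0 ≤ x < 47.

7, 40

Since 47 ≡ 3 (mod 4), a square root of 2 is 2^((47+1)/4) = 2^12 mod 47.
Repeated squaring: 2^2≡4, 2^4≡16, 2^8≡21 (mod 47).
2^12 = 2^(8+4) ≡ 7 (mod 47).
Check: 7² = 49 ≡ 2 (mod 47). The two roots are 7 and 40.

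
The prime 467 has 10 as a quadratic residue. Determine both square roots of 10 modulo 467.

145, 322

Since 467 ≡ 3 (mod 4), a square root of 10 is 10^((467+1)/4) = 10^117 mod 467.
Repeated squaring: 10^2≡100, 10^4≡193, 10^8≡356, 10^16≡179, 10^32≡285, 10^64≡434 (mod 467).
10^117 = 10^(64+32+16+4+1) ≡ 145 (mod 467).
Check: 145² = 21025 ≡ 10 (mod 467). The two roots are 145 and 322.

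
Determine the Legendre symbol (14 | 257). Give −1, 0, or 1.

Pull out 2: since 257 ≡ 1 (mod 8), (2/257) = +1.
Reciprocity: 7 ≡ 3 and 257 ≡ 1 (mod 4), so (7/257) = +(257/7).
Reduce top mod 7: now compute (5/7).
Reciprocity: 5 ≡ 1 and 7 ≡ 3 (mod 4), so (5/7) = +(7/5).
Reduce top mod 5: now compute (2/5).
Pull out 2: since 5 ≡ 5 (mod 8), (2/5) = -1.
Reached (1/5) = 1. Collecting the sign flips along the way, the symbol is -1.

-1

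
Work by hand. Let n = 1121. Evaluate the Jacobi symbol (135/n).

Reciprocity: 135 ≡ 3 and 1121 ≡ 1 (mod 4), so (135/1121) = +(1121/135).
Reduce top mod 135: now compute (41/135).
Reciprocity: 41 ≡ 1 and 135 ≡ 3 (mod 4), so (41/135) = +(135/41).
Reduce top mod 41: now compute (12/41).
Pull out 2^2: since 41 ≡ 1 (mod 8), (2/41) = +1, so (2/41)^2 = +1.
Reciprocity: 3 ≡ 3 and 41 ≡ 1 (mod 4), so (3/41) = +(41/3).
Reduce top mod 3: now compute (2/3).
Pull out 2: since 3 ≡ 3 (mod 8), (2/3) = -1.
Reached (1/3) = 1. Collecting the sign flips along the way, the symbol is -1.

-1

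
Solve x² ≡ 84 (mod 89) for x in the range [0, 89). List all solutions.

89 ≡ 1 (mod 4), so we find a root by search.
Trying successive values, 23² = 529 ≡ 84 (mod 89). The other root is 89 − 23 = 66.

23, 66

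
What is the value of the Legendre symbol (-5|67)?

Euler's criterion: (-5/67) ≡ 62^33 (mod 67).
62^2 ≡ 25 (mod 67)
62^4 ≡ 22 (mod 67)
62^8 ≡ 15 (mod 67)
62^16 ≡ 24 (mod 67)
62^32 ≡ 40 (mod 67)
62^33 = 62^(32+1) ≡ 1 (mod 67).
Result is 1, so (-5/67) = 1.

1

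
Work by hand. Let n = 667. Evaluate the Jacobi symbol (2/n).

Pull out 2: since 667 ≡ 3 (mod 8), (2/667) = -1.
Reached (1/667) = 1. Collecting the sign flips along the way, the symbol is -1.

-1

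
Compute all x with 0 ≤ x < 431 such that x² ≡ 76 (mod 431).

37, 394

Since 431 ≡ 3 (mod 4), a square root of 76 is 76^((431+1)/4) = 76^108 mod 431.
Repeated squaring: 76^2≡173, 76^4≡190, 76^8≡327, 76^16≡41, 76^32≡388, 76^64≡125 (mod 431).
76^108 = 76^(64+32+8+4) ≡ 394 (mod 431).
Check: 394² = 155236 ≡ 76 (mod 431). The two roots are 37 and 394.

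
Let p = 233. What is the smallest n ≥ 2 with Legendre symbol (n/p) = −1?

3

(2/233) = +1, so 2 is a residue.
(3/233) = −1, so 3 is the smallest positive non-residue mod 233.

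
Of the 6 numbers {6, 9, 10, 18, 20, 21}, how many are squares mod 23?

(6/23) = +1 → QR.
(9/23) = +1 → QR.
(10/23) = -1 → non-residue.
(18/23) = +1 → QR.
(20/23) = -1 → non-residue.
(21/23) = -1 → non-residue.
Total quadratic residues among the 6: 3.

3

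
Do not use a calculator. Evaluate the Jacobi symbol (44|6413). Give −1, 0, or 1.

0

Pull out 2^2: since 6413 ≡ 5 (mod 8), (2/6413) = -1, so (2/6413)^2 = +1.
Reciprocity: 11 ≡ 3 and 6413 ≡ 1 (mod 4), so (11/6413) = +(6413/11).
Reduce top mod 11: now compute (0/11).
Top reduces to 0: gcd > 1, so the symbol is 0.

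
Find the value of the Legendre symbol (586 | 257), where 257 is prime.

1

First reduce: 586 ≡ 72 (mod 257).
Pull out 2^3: since 257 ≡ 1 (mod 8), (2/257) = +1, so (2/257)^3 = +1.
Reciprocity: 9 ≡ 1 and 257 ≡ 1 (mod 4), so (9/257) = +(257/9).
Reduce top mod 9: now compute (5/9).
Reciprocity: 5 ≡ 1 and 9 ≡ 1 (mod 4), so (5/9) = +(9/5).
Reduce top mod 5: now compute (4/5).
Pull out 2^2: since 5 ≡ 5 (mod 8), (2/5) = -1, so (2/5)^2 = +1.
Reached (1/5) = 1. Collecting the sign flips along the way, the symbol is +1.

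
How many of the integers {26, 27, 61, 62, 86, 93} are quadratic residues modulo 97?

5

(26/97) = -1 → non-residue.
(27/97) = +1 → QR.
(61/97) = +1 → QR.
(62/97) = +1 → QR.
(86/97) = +1 → QR.
(93/97) = +1 → QR.
Total quadratic residues among the 6: 5.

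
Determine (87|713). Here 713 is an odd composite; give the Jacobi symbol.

Reciprocity: 87 ≡ 3 and 713 ≡ 1 (mod 4), so (87/713) = +(713/87).
Reduce top mod 87: now compute (17/87).
Reciprocity: 17 ≡ 1 and 87 ≡ 3 (mod 4), so (17/87) = +(87/17).
Reduce top mod 17: now compute (2/17).
Pull out 2: since 17 ≡ 1 (mod 8), (2/17) = +1.
Reached (1/17) = 1. Collecting the sign flips along the way, the symbol is +1.

1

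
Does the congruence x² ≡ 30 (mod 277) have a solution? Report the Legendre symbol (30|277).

1

Euler's criterion: (30/277) ≡ 30^138 (mod 277).
30^2 ≡ 69 (mod 277)
30^4 ≡ 52 (mod 277)
30^8 ≡ 211 (mod 277)
30^16 ≡ 201 (mod 277)
30^32 ≡ 236 (mod 277)
30^64 ≡ 19 (mod 277)
30^128 ≡ 84 (mod 277)
30^138 = 30^(128+8+2) ≡ 1 (mod 277).
Result is 1, so (30/277) = 1.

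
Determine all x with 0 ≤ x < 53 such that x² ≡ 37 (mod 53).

53 ≡ 1 (mod 4), so we find a root by search.
Trying successive values, 14² = 196 ≡ 37 (mod 53). The other root is 53 − 14 = 39.

14, 39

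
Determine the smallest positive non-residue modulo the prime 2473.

5

(2/2473) = +1, so 2 is a residue.
(3/2473) = +1, so 3 is a residue.
(4/2473) = +1, so 4 is a residue.
(5/2473) = −1, so 5 is the smallest positive non-residue mod 2473.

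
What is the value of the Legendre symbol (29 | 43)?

-1

Reciprocity: 29 ≡ 1 and 43 ≡ 3 (mod 4), so (29/43) = +(43/29).
Reduce top mod 29: now compute (14/29).
Pull out 2: since 29 ≡ 5 (mod 8), (2/29) = -1.
Reciprocity: 7 ≡ 3 and 29 ≡ 1 (mod 4), so (7/29) = +(29/7).
Reduce top mod 7: now compute (1/7).
Reached (1/7) = 1. Collecting the sign flips along the way, the symbol is -1.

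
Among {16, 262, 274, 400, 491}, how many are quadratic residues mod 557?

(16/557) = +1 → QR.
(262/557) = -1 → non-residue.
(274/557) = -1 → non-residue.
(400/557) = +1 → QR.
(491/557) = -1 → non-residue.
Total quadratic residues among the 5: 2.

2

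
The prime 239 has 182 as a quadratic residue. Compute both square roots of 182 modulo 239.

Since 239 ≡ 3 (mod 4), a square root of 182 is 182^((239+1)/4) = 182^60 mod 239.
Repeated squaring: 182^2≡142, 182^4≡88, 182^8≡96, 182^16≡134, 182^32≡31 (mod 239).
182^60 = 182^(32+16+8+4) ≡ 144 (mod 239).
Check: 144² = 20736 ≡ 182 (mod 239). The two roots are 95 and 144.

95, 144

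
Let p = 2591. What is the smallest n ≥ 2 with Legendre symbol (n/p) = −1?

(2/2591) = +1, so 2 is a residue.
(3/2591) = +1, so 3 is a residue.
(4/2591) = +1, so 4 is a residue.
(5/2591) = +1, so 5 is a residue.
(6/2591) = +1, so 6 is a residue.
(7/2591) = −1, so 7 is the smallest positive non-residue mod 2591.

7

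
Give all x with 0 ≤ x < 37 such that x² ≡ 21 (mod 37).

37 ≡ 1 (mod 4), so we find a root by search.
Trying successive values, 13² = 169 ≡ 21 (mod 37). The other root is 37 − 13 = 24.

13, 24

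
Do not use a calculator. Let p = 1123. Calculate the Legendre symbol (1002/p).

Pull out 2: since 1123 ≡ 3 (mod 8), (2/1123) = -1.
Reciprocity: 501 ≡ 1 and 1123 ≡ 3 (mod 4), so (501/1123) = +(1123/501).
Reduce top mod 501: now compute (121/501).
Reciprocity: 121 ≡ 1 and 501 ≡ 1 (mod 4), so (121/501) = +(501/121).
Reduce top mod 121: now compute (17/121).
Reciprocity: 17 ≡ 1 and 121 ≡ 1 (mod 4), so (17/121) = +(121/17).
Reduce top mod 17: now compute (2/17).
Pull out 2: since 17 ≡ 1 (mod 8), (2/17) = +1.
Reached (1/17) = 1. Collecting the sign flips along the way, the symbol is -1.

-1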